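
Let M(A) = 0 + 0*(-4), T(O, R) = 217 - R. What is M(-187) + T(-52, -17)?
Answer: 234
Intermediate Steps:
M(A) = 0 (M(A) = 0 + 0 = 0)
M(-187) + T(-52, -17) = 0 + (217 - 1*(-17)) = 0 + (217 + 17) = 0 + 234 = 234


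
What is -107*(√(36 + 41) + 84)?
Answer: -8988 - 107*√77 ≈ -9926.9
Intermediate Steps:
-107*(√(36 + 41) + 84) = -107*(√77 + 84) = -107*(84 + √77) = -8988 - 107*√77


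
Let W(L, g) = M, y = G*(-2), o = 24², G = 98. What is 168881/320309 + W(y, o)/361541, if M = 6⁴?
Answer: 61472526085/115804836169 ≈ 0.53083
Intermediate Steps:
o = 576
M = 1296
y = -196 (y = 98*(-2) = -196)
W(L, g) = 1296
168881/320309 + W(y, o)/361541 = 168881/320309 + 1296/361541 = 61472526085/115804836169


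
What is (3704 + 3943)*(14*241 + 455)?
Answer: 29280363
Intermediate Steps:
(3704 + 3943)*(14*241 + 455) = 7647*(3374 + 455) = 7647*3829 = 29280363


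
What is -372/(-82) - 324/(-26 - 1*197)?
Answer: 54762/9143 ≈ 5.9895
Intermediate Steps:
-372/(-82) - 324/(-26 - 1*197) = -372*(-1/82) - 324/(-26 - 197) = 186/41 - 324/(-223) = 186/41 - 324*(-1/223) = 186/41 + 324/223 = 54762/9143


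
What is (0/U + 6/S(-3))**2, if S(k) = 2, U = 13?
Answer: 9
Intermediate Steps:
(0/U + 6/S(-3))**2 = (0/13 + 6/2)**2 = (0*(1/13) + 6*(1/2))**2 = (0 + 3)**2 = 3**2 = 9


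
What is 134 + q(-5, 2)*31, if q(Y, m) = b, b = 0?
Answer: 134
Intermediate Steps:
q(Y, m) = 0
134 + q(-5, 2)*31 = 134 + 0*31 = 134 + 0 = 134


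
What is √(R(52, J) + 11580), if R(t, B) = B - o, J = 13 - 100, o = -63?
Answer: 6*√321 ≈ 107.50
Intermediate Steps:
J = -87
R(t, B) = 63 + B (R(t, B) = B - 1*(-63) = B + 63 = 63 + B)
√(R(52, J) + 11580) = √((63 - 87) + 11580) = √(-24 + 11580) = √11556 = 6*√321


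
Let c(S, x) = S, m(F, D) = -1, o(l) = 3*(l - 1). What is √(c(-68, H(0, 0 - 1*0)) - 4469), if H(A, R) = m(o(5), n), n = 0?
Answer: I*√4537 ≈ 67.357*I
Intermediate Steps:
o(l) = -3 + 3*l (o(l) = 3*(-1 + l) = -3 + 3*l)
H(A, R) = -1
√(c(-68, H(0, 0 - 1*0)) - 4469) = √(-68 - 4469) = √(-4537) = I*√4537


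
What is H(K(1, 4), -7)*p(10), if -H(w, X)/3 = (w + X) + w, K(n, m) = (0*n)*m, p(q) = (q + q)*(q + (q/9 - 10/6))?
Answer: 11900/3 ≈ 3966.7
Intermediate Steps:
p(q) = 2*q*(-5/3 + 10*q/9) (p(q) = (2*q)*(q + (q*(1/9) - 10*1/6)) = (2*q)*(q + (q/9 - 5/3)) = (2*q)*(q + (-5/3 + q/9)) = (2*q)*(-5/3 + 10*q/9) = 2*q*(-5/3 + 10*q/9))
K(n, m) = 0 (K(n, m) = 0*m = 0)
H(w, X) = -6*w - 3*X (H(w, X) = -3*((w + X) + w) = -3*((X + w) + w) = -3*(X + 2*w) = -6*w - 3*X)
H(K(1, 4), -7)*p(10) = (-6*0 - 3*(-7))*((10/9)*10*(-3 + 2*10)) = (0 + 21)*((10/9)*10*(-3 + 20)) = 21*((10/9)*10*17) = 21*(1700/9) = 11900/3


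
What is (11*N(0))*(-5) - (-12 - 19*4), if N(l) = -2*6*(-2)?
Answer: -1232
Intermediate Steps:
N(l) = 24 (N(l) = -12*(-2) = 24)
(11*N(0))*(-5) - (-12 - 19*4) = (11*24)*(-5) - (-12 - 19*4) = 264*(-5) - (-12 - 76) = -1320 - 1*(-88) = -1320 + 88 = -1232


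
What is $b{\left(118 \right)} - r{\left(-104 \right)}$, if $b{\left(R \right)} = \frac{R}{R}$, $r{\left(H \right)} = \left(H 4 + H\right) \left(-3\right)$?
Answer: $-1559$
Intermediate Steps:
$r{\left(H \right)} = - 15 H$ ($r{\left(H \right)} = \left(4 H + H\right) \left(-3\right) = 5 H \left(-3\right) = - 15 H$)
$b{\left(R \right)} = 1$
$b{\left(118 \right)} - r{\left(-104 \right)} = 1 - \left(-15\right) \left(-104\right) = 1 - 1560 = -1559$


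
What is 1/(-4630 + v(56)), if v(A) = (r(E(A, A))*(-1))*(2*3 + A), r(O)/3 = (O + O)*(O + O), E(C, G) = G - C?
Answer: -1/4630 ≈ -0.00021598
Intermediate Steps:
r(O) = 12*O² (r(O) = 3*((O + O)*(O + O)) = 3*((2*O)*(2*O)) = 3*(4*O²) = 12*O²)
v(A) = 0 (v(A) = ((12*(A - A)²)*(-1))*(2*3 + A) = ((12*0²)*(-1))*(6 + A) = ((12*0)*(-1))*(6 + A) = (0*(-1))*(6 + A) = 0*(6 + A) = 0)
1/(-4630 + v(56)) = 1/(-4630 + 0) = 1/(-4630) = -1/4630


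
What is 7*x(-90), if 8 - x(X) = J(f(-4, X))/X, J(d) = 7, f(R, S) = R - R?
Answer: 5089/90 ≈ 56.544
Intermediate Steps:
f(R, S) = 0
x(X) = 8 - 7/X
7*x(-90) = 7*(8 - 7/(-90)) = 7*(8 - 7*(-1/90)) = 7*(8 + 7/90) = 7*(727/90) = 5089/90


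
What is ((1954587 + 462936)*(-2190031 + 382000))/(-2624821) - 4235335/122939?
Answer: 537349907502788972/322692868919 ≈ 1.6652e+6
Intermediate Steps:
((1954587 + 462936)*(-2190031 + 382000))/(-2624821) - 4235335/122939 = (2417523*(-1808031))*(-1/2624821) - 4235335*1/122939 = -4370956527213*(-1/2624821) - 4235335/122939 = 4370956527213/2624821 - 4235335/122939 = 537349907502788972/322692868919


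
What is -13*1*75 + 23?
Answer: -952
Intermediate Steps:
-13*1*75 + 23 = -13*75 + 23 = -975 + 23 = -952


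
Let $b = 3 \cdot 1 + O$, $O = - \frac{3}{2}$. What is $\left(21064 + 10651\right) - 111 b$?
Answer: $\frac{63097}{2} \approx 31549.0$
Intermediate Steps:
$O = - \frac{3}{2}$ ($O = \left(-3\right) \frac{1}{2} = - \frac{3}{2} \approx -1.5$)
$b = \frac{3}{2}$ ($b = 3 \cdot 1 - \frac{3}{2} = 3 - \frac{3}{2} = \frac{3}{2} \approx 1.5$)
$\left(21064 + 10651\right) - 111 b = \left(21064 + 10651\right) - \frac{333}{2} = 31715 - \frac{333}{2} = \frac{63097}{2}$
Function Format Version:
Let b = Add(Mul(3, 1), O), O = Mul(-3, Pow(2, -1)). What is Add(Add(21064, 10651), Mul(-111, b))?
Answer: Rational(63097, 2) ≈ 31549.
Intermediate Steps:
O = Rational(-3, 2) (O = Mul(-3, Rational(1, 2)) = Rational(-3, 2) ≈ -1.5000)
b = Rational(3, 2) (b = Add(Mul(3, 1), Rational(-3, 2)) = Add(3, Rational(-3, 2)) = Rational(3, 2) ≈ 1.5000)
Add(Add(21064, 10651), Mul(-111, b)) = Add(Add(21064, 10651), Mul(-111, Rational(3, 2))) = Add(31715, Rational(-333, 2)) = Rational(63097, 2)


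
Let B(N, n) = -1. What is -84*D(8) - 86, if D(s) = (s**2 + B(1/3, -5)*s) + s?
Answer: -5462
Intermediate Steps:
D(s) = s**2 (D(s) = (s**2 - s) + s = s**2)
-84*D(8) - 86 = -84*8**2 - 86 = -84*64 - 86 = -5376 - 86 = -5462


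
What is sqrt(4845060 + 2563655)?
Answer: sqrt(7408715) ≈ 2721.9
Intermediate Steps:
sqrt(4845060 + 2563655) = sqrt(7408715)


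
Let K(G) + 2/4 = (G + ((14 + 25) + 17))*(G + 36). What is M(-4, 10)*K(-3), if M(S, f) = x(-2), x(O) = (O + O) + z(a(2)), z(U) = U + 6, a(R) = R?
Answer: 6994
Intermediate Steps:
K(G) = -½ + (36 + G)*(56 + G) (K(G) = -½ + (G + ((14 + 25) + 17))*(G + 36) = -½ + (G + (39 + 17))*(36 + G) = -½ + (G + 56)*(36 + G) = -½ + (56 + G)*(36 + G) = -½ + (36 + G)*(56 + G))
z(U) = 6 + U
x(O) = 8 + 2*O (x(O) = (O + O) + (6 + 2) = 2*O + 8 = 8 + 2*O)
M(S, f) = 4 (M(S, f) = 8 + 2*(-2) = 8 - 4 = 4)
M(-4, 10)*K(-3) = 4*(4031/2 + (-3)² + 92*(-3)) = 4*(4031/2 + 9 - 276) = 4*(3497/2) = 6994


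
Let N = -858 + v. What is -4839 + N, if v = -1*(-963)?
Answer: -4734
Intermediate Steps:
v = 963
N = 105 (N = -858 + 963 = 105)
-4839 + N = -4839 + 105 = -4734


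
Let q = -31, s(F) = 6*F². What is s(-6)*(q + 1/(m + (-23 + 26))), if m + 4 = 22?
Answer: -46800/7 ≈ -6685.7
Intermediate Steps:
m = 18 (m = -4 + 22 = 18)
s(-6)*(q + 1/(m + (-23 + 26))) = (6*(-6)²)*(-31 + 1/(18 + (-23 + 26))) = (6*36)*(-31 + 1/(18 + 3)) = 216*(-31 + 1/21) = 216*(-650/21) = -46800/7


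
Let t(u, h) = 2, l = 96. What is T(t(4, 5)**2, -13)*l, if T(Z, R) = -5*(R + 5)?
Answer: 3840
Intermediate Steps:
T(Z, R) = -25 - 5*R (T(Z, R) = -5*(5 + R) = -25 - 5*R)
T(t(4, 5)**2, -13)*l = (-25 - 5*(-13))*96 = (-25 + 65)*96 = 40*96 = 3840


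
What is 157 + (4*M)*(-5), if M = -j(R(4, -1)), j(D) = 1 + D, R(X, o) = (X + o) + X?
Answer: 317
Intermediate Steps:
R(X, o) = o + 2*X
M = -8 (M = -(1 + (-1 + 2*4)) = -(1 + (-1 + 8)) = -(1 + 7) = -1*8 = -8)
157 + (4*M)*(-5) = 157 + (4*(-8))*(-5) = 157 - 32*(-5) = 157 + 160 = 317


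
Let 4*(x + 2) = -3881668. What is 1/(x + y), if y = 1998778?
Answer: 1/1028359 ≈ 9.7242e-7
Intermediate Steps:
x = -970419 (x = -2 + (¼)*(-3881668) = -2 - 970417 = -970419)
1/(x + y) = 1/(-970419 + 1998778) = 1/1028359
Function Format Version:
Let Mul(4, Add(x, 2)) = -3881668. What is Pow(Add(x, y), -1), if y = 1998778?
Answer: Rational(1, 1028359) ≈ 9.7242e-7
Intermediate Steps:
x = -970419 (x = Add(-2, Mul(Rational(1, 4), -3881668)) = Add(-2, -970417) = -970419)
Pow(Add(x, y), -1) = Pow(Add(-970419, 1998778), -1) = Pow(1028359, -1) = Rational(1, 1028359)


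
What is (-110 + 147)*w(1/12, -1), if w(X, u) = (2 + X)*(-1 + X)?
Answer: -10175/144 ≈ -70.660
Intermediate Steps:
w(X, u) = (-1 + X)*(2 + X)
(-110 + 147)*w(1/12, -1) = (-110 + 147)*(-2 + 1/12 + (1/12)**2) = 37*(-2 + 1/12 + (1/12)**2) = 37*(-2 + 1/12 + 1/144) = 37*(-275/144) = -10175/144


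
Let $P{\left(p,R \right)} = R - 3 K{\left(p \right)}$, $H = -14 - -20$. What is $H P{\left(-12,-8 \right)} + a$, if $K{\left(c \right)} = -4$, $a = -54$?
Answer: $-30$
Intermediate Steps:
$H = 6$ ($H = -14 + 20 = 6$)
$P{\left(p,R \right)} = 12 + R$ ($P{\left(p,R \right)} = R - -12 = R + 12 = 12 + R$)
$H P{\left(-12,-8 \right)} + a = 6 \left(12 - 8\right) - 54 = 6 \cdot 4 - 54 = 24 - 54 = -30$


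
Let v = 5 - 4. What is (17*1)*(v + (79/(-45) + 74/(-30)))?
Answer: -493/9 ≈ -54.778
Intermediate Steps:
v = 1
(17*1)*(v + (79/(-45) + 74/(-30))) = (17*1)*(1 + (79/(-45) + 74/(-30))) = 17*(1 + (79*(-1/45) + 74*(-1/30))) = 17*(1 + (-79/45 - 37/15)) = 17*(1 - 38/9) = 17*(-29/9) = -493/9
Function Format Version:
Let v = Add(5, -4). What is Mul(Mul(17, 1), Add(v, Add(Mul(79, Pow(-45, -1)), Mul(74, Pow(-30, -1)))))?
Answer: Rational(-493, 9) ≈ -54.778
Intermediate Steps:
v = 1
Mul(Mul(17, 1), Add(v, Add(Mul(79, Pow(-45, -1)), Mul(74, Pow(-30, -1))))) = Mul(Mul(17, 1), Add(1, Add(Mul(79, Pow(-45, -1)), Mul(74, Pow(-30, -1))))) = Mul(17, Add(1, Add(Mul(79, Rational(-1, 45)), Mul(74, Rational(-1, 30))))) = Mul(17, Add(1, Add(Rational(-79, 45), Rational(-37, 15)))) = Mul(17, Add(1, Rational(-38, 9))) = Mul(17, Rational(-29, 9)) = Rational(-493, 9)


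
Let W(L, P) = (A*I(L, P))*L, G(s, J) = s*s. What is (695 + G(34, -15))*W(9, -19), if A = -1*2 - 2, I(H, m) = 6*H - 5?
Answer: -3265164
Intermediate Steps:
G(s, J) = s**2
I(H, m) = -5 + 6*H
A = -4 (A = -2 - 2 = -4)
W(L, P) = L*(20 - 24*L) (W(L, P) = (-4*(-5 + 6*L))*L = (20 - 24*L)*L = L*(20 - 24*L))
(695 + G(34, -15))*W(9, -19) = (695 + 34**2)*(4*9*(5 - 6*9)) = (695 + 1156)*(4*9*(5 - 54)) = 1851*(4*9*(-49)) = 1851*(-1764) = -3265164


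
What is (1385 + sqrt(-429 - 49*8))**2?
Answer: (1385 + I*sqrt(821))**2 ≈ 1.9174e+6 + 79369.0*I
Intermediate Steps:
(1385 + sqrt(-429 - 49*8))**2 = (1385 + sqrt(-429 - 392))**2 = (1385 + sqrt(-821))**2 = (1385 + I*sqrt(821))**2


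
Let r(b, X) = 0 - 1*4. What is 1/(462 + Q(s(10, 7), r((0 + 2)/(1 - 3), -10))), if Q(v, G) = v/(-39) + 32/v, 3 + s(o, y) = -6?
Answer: 117/53665 ≈ 0.0021802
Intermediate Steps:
s(o, y) = -9 (s(o, y) = -3 - 6 = -9)
r(b, X) = -4 (r(b, X) = 0 - 4 = -4)
Q(v, G) = 32/v - v/39 (Q(v, G) = v*(-1/39) + 32/v = -v/39 + 32/v = 32/v - v/39)
1/(462 + Q(s(10, 7), r((0 + 2)/(1 - 3), -10))) = 1/(462 + (32/(-9) - 1/39*(-9))) = 1/(462 + (32*(-1/9) + 3/13)) = 1/(462 + (-32/9 + 3/13)) = 1/(462 - 389/117) = 1/(53665/117) = 117/53665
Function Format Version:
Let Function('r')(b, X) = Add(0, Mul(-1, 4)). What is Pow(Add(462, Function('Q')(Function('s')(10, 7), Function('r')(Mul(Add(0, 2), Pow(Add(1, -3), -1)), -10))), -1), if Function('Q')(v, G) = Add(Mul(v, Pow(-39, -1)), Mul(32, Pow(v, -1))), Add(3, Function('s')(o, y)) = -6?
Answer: Rational(117, 53665) ≈ 0.0021802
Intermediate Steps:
Function('s')(o, y) = -9 (Function('s')(o, y) = Add(-3, -6) = -9)
Function('r')(b, X) = -4 (Function('r')(b, X) = Add(0, -4) = -4)
Function('Q')(v, G) = Add(Mul(32, Pow(v, -1)), Mul(Rational(-1, 39), v)) (Function('Q')(v, G) = Add(Mul(v, Rational(-1, 39)), Mul(32, Pow(v, -1))) = Add(Mul(Rational(-1, 39), v), Mul(32, Pow(v, -1))) = Add(Mul(32, Pow(v, -1)), Mul(Rational(-1, 39), v)))
Pow(Add(462, Function('Q')(Function('s')(10, 7), Function('r')(Mul(Add(0, 2), Pow(Add(1, -3), -1)), -10))), -1) = Pow(Add(462, Add(Mul(32, Pow(-9, -1)), Mul(Rational(-1, 39), -9))), -1) = Pow(Add(462, Add(Mul(32, Rational(-1, 9)), Rational(3, 13))), -1) = Pow(Add(462, Add(Rational(-32, 9), Rational(3, 13))), -1) = Pow(Add(462, Rational(-389, 117)), -1) = Pow(Rational(53665, 117), -1) = Rational(117, 53665)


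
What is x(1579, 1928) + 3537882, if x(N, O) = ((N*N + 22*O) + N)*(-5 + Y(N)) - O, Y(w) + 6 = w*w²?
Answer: 9988660533368562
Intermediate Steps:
Y(w) = -6 + w³ (Y(w) = -6 + w*w² = -6 + w³)
x(N, O) = -O + (-11 + N³)*(N + N² + 22*O) (x(N, O) = ((N*N + 22*O) + N)*(-5 + (-6 + N³)) - O = ((N² + 22*O) + N)*(-11 + N³) - O = (N + N² + 22*O)*(-11 + N³) - O = (-11 + N³)*(N + N² + 22*O) - O = -O + (-11 + N³)*(N + N² + 22*O))
x(1579, 1928) + 3537882 = (1579⁴ + 1579⁵ - 243*1928 - 11*1579 - 11*1579² + 22*1928*1579³) + 3537882 = (6216250684081 + 9815459830163899 - 468504 - 17369 - 11*2493241 + 22*1928*3936827539) + 3537882 = (6216250684081 + 9815459830163899 - 468504 - 17369 - 27425651 + 166984476894224) + 3537882 = 9988660529830680 + 3537882 = 9988660533368562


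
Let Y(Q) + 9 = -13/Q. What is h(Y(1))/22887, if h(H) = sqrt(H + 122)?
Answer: 10/22887 ≈ 0.00043693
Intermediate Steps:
Y(Q) = -9 - 13/Q
h(H) = sqrt(122 + H)
h(Y(1))/22887 = sqrt(122 + (-9 - 13/1))/22887 = sqrt(122 + (-9 - 13*1))*(1/22887) = sqrt(122 + (-9 - 13))*(1/22887) = sqrt(122 - 22)*(1/22887) = sqrt(100)*(1/22887) = 10*(1/22887) = 10/22887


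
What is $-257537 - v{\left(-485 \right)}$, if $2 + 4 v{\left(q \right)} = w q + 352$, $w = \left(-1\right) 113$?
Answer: $- \frac{1085303}{4} \approx -2.7133 \cdot 10^{5}$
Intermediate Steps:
$w = -113$
$v{\left(q \right)} = \frac{175}{2} - \frac{113 q}{4}$ ($v{\left(q \right)} = - \frac{1}{2} + \frac{- 113 q + 352}{4} = - \frac{1}{2} + \frac{352 - 113 q}{4} = - \frac{1}{2} - \left(-88 + \frac{113 q}{4}\right) = \frac{175}{2} - \frac{113 q}{4}$)
$-257537 - v{\left(-485 \right)} = -257537 - \left(\frac{175}{2} - - \frac{54805}{4}\right) = -257537 - \left(\frac{175}{2} + \frac{54805}{4}\right) = -257537 - \frac{55155}{4} = - \frac{1085303}{4}$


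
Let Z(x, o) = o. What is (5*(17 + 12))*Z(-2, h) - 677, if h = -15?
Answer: -2852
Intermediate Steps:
(5*(17 + 12))*Z(-2, h) - 677 = (5*(17 + 12))*(-15) - 677 = (5*29)*(-15) - 677 = 145*(-15) - 677 = -2175 - 677 = -2852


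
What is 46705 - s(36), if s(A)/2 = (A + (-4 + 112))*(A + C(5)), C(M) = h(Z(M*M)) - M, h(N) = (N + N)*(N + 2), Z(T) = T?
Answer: -351023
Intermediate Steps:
h(N) = 2*N*(2 + N) (h(N) = (2*N)*(2 + N) = 2*N*(2 + N))
C(M) = -M + 2*M²*(2 + M²) (C(M) = 2*(M*M)*(2 + M*M) - M = 2*M²*(2 + M²) - M = -M + 2*M²*(2 + M²))
s(A) = 2*(108 + A)*(1345 + A) (s(A) = 2*((A + (-4 + 112))*(A + 5*(-1 + 2*5*(2 + 5²)))) = 2*((A + 108)*(A + 5*(-1 + 2*5*(2 + 25)))) = 2*((108 + A)*(A + 5*(-1 + 2*5*27))) = 2*((108 + A)*(A + 5*(-1 + 270))) = 2*((108 + A)*(A + 5*269)) = 2*((108 + A)*(A + 1345)) = 2*((108 + A)*(1345 + A)) = 2*(108 + A)*(1345 + A))
46705 - s(36) = 46705 - (290520 + 2*36² + 2906*36) = 46705 - (290520 + 2*1296 + 104616) = 46705 - (290520 + 2592 + 104616) = 46705 - 1*397728 = 46705 - 397728 = -351023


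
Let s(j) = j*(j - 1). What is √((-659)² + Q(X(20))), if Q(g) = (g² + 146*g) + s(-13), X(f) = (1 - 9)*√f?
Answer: √(435743 - 2336*√5) ≈ 656.14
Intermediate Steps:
s(j) = j*(-1 + j)
X(f) = -8*√f
Q(g) = 182 + g² + 146*g (Q(g) = (g² + 146*g) - 13*(-1 - 13) = (g² + 146*g) - 13*(-14) = (g² + 146*g) + 182 = 182 + g² + 146*g)
√((-659)² + Q(X(20))) = √((-659)² + (182 + (-16*√5)² + 146*(-16*√5))) = √(434281 + (182 + (-16*√5)² + 146*(-16*√5))) = √(434281 + (182 + 1280 - 2336*√5)) = √(434281 + (1462 - 2336*√5)) = √(435743 - 2336*√5)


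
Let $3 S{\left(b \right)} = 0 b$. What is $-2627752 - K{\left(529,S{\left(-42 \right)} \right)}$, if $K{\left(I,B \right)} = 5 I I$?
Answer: $-4026957$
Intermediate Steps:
$S{\left(b \right)} = 0$ ($S{\left(b \right)} = \frac{0 b}{3} = \frac{1}{3} \cdot 0 = 0$)
$K{\left(I,B \right)} = 5 I^{2}$
$-2627752 - K{\left(529,S{\left(-42 \right)} \right)} = -2627752 - 5 \cdot 529^{2} = -2627752 - 5 \cdot 279841 = -2627752 - 1399205 = -4026957$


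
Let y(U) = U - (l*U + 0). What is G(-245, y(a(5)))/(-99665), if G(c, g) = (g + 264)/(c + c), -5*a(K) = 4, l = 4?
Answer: 666/122089625 ≈ 5.4550e-6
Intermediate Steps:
a(K) = -4/5 (a(K) = -1/5*4 = -4/5)
y(U) = -3*U (y(U) = U - (4*U + 0) = U - 4*U = -3*U)
G(c, g) = (264 + g)/(2*c) (G(c, g) = (264 + g)/((2*c)) = (264 + g)*(1/(2*c)) = (264 + g)/(2*c))
G(-245, y(a(5)))/(-99665) = ((1/2)*(264 - 3*(-4/5))/(-245))/(-99665) = ((1/2)*(-1/245)*(264 + 12/5))*(-1/99665) = ((1/2)*(-1/245)*(1332/5))*(-1/99665) = -666/1225*(-1/99665) = 666/122089625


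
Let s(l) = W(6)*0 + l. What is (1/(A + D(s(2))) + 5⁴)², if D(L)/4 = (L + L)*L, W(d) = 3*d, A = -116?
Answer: 2756145001/7056 ≈ 3.9061e+5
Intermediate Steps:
s(l) = l (s(l) = (3*6)*0 + l = 18*0 + l = 0 + l = l)
D(L) = 8*L² (D(L) = 4*((L + L)*L) = 4*((2*L)*L) = 4*(2*L²) = 8*L²)
(1/(A + D(s(2))) + 5⁴)² = (1/(-116 + 8*2²) + 5⁴)² = (1/(-116 + 8*4) + 625)² = (1/(-116 + 32) + 625)² = (1/(-84) + 625)² = (-1/84 + 625)² = (52499/84)² = 2756145001/7056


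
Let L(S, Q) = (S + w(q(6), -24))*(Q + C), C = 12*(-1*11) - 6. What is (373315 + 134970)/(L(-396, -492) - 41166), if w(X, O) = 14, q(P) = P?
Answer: 508285/199494 ≈ 2.5479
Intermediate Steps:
C = -138 (C = 12*(-11) - 6 = -132 - 6 = -138)
L(S, Q) = (-138 + Q)*(14 + S) (L(S, Q) = (S + 14)*(Q - 138) = (14 + S)*(-138 + Q) = (-138 + Q)*(14 + S))
(373315 + 134970)/(L(-396, -492) - 41166) = (373315 + 134970)/((-1932 - 138*(-396) + 14*(-492) - 492*(-396)) - 41166) = 508285/((-1932 + 54648 - 6888 + 194832) - 41166) = 508285/(240660 - 41166) = 508285/199494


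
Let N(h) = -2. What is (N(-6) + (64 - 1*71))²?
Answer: 81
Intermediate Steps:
(N(-6) + (64 - 1*71))² = (-2 + (64 - 1*71))² = (-2 + (64 - 71))² = (-2 - 7)² = (-9)² = 81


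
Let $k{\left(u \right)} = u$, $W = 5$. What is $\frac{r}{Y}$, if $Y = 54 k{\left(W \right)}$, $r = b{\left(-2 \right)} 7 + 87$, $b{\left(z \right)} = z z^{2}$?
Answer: $\frac{31}{270} \approx 0.11481$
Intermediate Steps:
$b{\left(z \right)} = z^{3}$
$r = 31$ ($r = \left(-2\right)^{3} \cdot 7 + 87 = \left(-8\right) 7 + 87 = -56 + 87 = 31$)
$Y = 270$ ($Y = 54 \cdot 5 = 270$)
$\frac{r}{Y} = \frac{31}{270}$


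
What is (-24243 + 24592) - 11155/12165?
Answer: 846886/2433 ≈ 348.08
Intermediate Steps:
(-24243 + 24592) - 11155/12165 = 349 - 11155*1/12165 = 349 - 2231/2433 = 846886/2433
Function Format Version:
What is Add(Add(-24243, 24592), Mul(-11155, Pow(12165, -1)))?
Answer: Rational(846886, 2433) ≈ 348.08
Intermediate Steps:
Add(Add(-24243, 24592), Mul(-11155, Pow(12165, -1))) = Add(349, Mul(-11155, Rational(1, 12165))) = Add(349, Rational(-2231, 2433)) = Rational(846886, 2433)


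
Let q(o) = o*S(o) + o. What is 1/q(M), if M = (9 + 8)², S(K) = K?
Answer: 1/83810 ≈ 1.1932e-5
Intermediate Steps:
M = 289 (M = 17² = 289)
q(o) = o + o² (q(o) = o*o + o = o² + o = o + o²)
1/q(M) = 1/(289*(1 + 289)) = 1/(289*290) = 1/83810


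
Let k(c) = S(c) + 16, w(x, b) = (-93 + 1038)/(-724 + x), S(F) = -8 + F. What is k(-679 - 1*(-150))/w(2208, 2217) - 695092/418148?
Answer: -11569780079/14112495 ≈ -819.83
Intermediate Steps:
w(x, b) = 945/(-724 + x)
k(c) = 8 + c (k(c) = (-8 + c) + 16 = 8 + c)
k(-679 - 1*(-150))/w(2208, 2217) - 695092/418148 = (8 + (-679 - 1*(-150)))/((945/(-724 + 2208))) - 695092/418148 = (8 + (-679 + 150))/((945/1484)) - 695092*1/418148 = (8 - 529)/((945*(1/1484))) - 173773/104537 = -521/135/212 - 173773/104537 = -521*212/135 - 173773/104537 = -110452/135 - 173773/104537 = -11569780079/14112495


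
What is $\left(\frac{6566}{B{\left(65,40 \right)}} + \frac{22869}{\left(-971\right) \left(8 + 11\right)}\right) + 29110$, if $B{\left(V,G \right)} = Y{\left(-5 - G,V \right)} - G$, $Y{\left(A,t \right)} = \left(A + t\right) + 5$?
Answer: $\frac{7934276681}{276735} \approx 28671.0$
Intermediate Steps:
$Y{\left(A,t \right)} = 5 + A + t$
$B{\left(V,G \right)} = V - 2 G$ ($B{\left(V,G \right)} = \left(5 - \left(5 + G\right) + V\right) - G = \left(V - G\right) - G = V - 2 G$)
$\left(\frac{6566}{B{\left(65,40 \right)}} + \frac{22869}{\left(-971\right) \left(8 + 11\right)}\right) + 29110 = \left(\frac{6566}{65 - 80} + \frac{22869}{\left(-971\right) \left(8 + 11\right)}\right) + 29110 = \left(\frac{6566}{65 - 80} + \frac{22869}{\left(-971\right) 19}\right) + 29110 = \left(\frac{6566}{-15} + \frac{22869}{-18449}\right) + 29110 = \left(6566 \left(- \frac{1}{15}\right) + 22869 \left(- \frac{1}{18449}\right)\right) + 29110 = \left(- \frac{6566}{15} - \frac{22869}{18449}\right) + 29110 = - \frac{121479169}{276735} + 29110 = \frac{7934276681}{276735}$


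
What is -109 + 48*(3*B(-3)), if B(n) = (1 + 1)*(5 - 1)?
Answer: 1043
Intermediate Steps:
B(n) = 8 (B(n) = 2*4 = 8)
-109 + 48*(3*B(-3)) = -109 + 48*(3*8) = -109 + 48*24 = -109 + 1152 = 1043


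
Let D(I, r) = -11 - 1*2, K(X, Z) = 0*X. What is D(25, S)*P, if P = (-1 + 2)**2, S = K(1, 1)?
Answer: -13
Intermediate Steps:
K(X, Z) = 0
S = 0
P = 1 (P = 1**2 = 1)
D(I, r) = -13 (D(I, r) = -11 - 2 = -13)
D(25, S)*P = -13*1 = -13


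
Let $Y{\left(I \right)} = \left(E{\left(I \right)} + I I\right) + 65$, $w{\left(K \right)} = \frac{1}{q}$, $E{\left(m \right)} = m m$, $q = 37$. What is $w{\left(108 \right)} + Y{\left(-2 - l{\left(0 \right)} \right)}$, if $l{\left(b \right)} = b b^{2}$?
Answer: $\frac{2702}{37} \approx 73.027$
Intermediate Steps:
$l{\left(b \right)} = b^{3}$
$E{\left(m \right)} = m^{2}$
$w{\left(K \right)} = \frac{1}{37}$
$Y{\left(I \right)} = 65 + 2 I^{2}$ ($Y{\left(I \right)} = \left(I^{2} + I I\right) + 65 = \left(I^{2} + I^{2}\right) + 65 = 2 I^{2} + 65 = 65 + 2 I^{2}$)
$w{\left(108 \right)} + Y{\left(-2 - l{\left(0 \right)} \right)} = \frac{1}{37} + \left(65 + 2 \left(-2 - 0^{3}\right)^{2}\right) = \frac{1}{37} + \left(65 + 2 \left(-2 - 0\right)^{2}\right) = \frac{1}{37} + \left(65 + 2 \left(-2 + 0\right)^{2}\right) = \frac{1}{37} + \left(65 + 2 \left(-2\right)^{2}\right) = \frac{1}{37} + \left(65 + 2 \cdot 4\right) = \frac{1}{37} + \left(65 + 8\right) = \frac{1}{37} + 73 = \frac{2702}{37}$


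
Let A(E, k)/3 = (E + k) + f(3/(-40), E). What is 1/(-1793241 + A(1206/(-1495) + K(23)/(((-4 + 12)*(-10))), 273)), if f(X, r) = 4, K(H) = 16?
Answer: -299/535931493 ≈ -5.5791e-7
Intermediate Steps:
A(E, k) = 12 + 3*E + 3*k (A(E, k) = 3*((E + k) + 4) = 3*(4 + E + k) = 12 + 3*E + 3*k)
1/(-1793241 + A(1206/(-1495) + K(23)/(((-4 + 12)*(-10))), 273)) = 1/(-1793241 + (12 + 3*(1206/(-1495) + 16/(((-4 + 12)*(-10)))) + 3*273)) = 1/(-1793241 + (12 + 3*(1206*(-1/1495) + 16/((8*(-10)))) + 819)) = 1/(-1793241 + (12 + 3*(-1206/1495 + 16/(-80)) + 819)) = 1/(-1793241 + (12 + 3*(-1206/1495 + 16*(-1/80)) + 819)) = 1/(-1793241 + (12 + 3*(-1206/1495 - 1/5) + 819)) = 1/(-1793241 + (12 + 3*(-301/299) + 819)) = 1/(-1793241 + (12 - 903/299 + 819)) = 1/(-1793241 + 247566/299) = 1/(-535931493/299) = -299/535931493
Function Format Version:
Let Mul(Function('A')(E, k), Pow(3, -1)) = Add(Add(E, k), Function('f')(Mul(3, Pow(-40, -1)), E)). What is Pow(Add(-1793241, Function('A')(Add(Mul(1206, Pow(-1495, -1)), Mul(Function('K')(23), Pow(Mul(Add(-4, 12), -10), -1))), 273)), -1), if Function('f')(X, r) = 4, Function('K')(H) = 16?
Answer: Rational(-299, 535931493) ≈ -5.5791e-7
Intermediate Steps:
Function('A')(E, k) = Add(12, Mul(3, E), Mul(3, k)) (Function('A')(E, k) = Mul(3, Add(Add(E, k), 4)) = Mul(3, Add(4, E, k)) = Add(12, Mul(3, E), Mul(3, k)))
Pow(Add(-1793241, Function('A')(Add(Mul(1206, Pow(-1495, -1)), Mul(Function('K')(23), Pow(Mul(Add(-4, 12), -10), -1))), 273)), -1) = Pow(Add(-1793241, Add(12, Mul(3, Add(Mul(1206, Pow(-1495, -1)), Mul(16, Pow(Mul(Add(-4, 12), -10), -1)))), Mul(3, 273))), -1) = Pow(Add(-1793241, Add(12, Mul(3, Add(Mul(1206, Rational(-1, 1495)), Mul(16, Pow(Mul(8, -10), -1)))), 819)), -1) = Pow(Add(-1793241, Add(12, Mul(3, Add(Rational(-1206, 1495), Mul(16, Pow(-80, -1)))), 819)), -1) = Pow(Add(-1793241, Add(12, Mul(3, Add(Rational(-1206, 1495), Mul(16, Rational(-1, 80)))), 819)), -1) = Pow(Add(-1793241, Add(12, Mul(3, Add(Rational(-1206, 1495), Rational(-1, 5))), 819)), -1) = Pow(Add(-1793241, Add(12, Mul(3, Rational(-301, 299)), 819)), -1) = Pow(Add(-1793241, Add(12, Rational(-903, 299), 819)), -1) = Pow(Add(-1793241, Rational(247566, 299)), -1) = Pow(Rational(-535931493, 299), -1) = Rational(-299, 535931493)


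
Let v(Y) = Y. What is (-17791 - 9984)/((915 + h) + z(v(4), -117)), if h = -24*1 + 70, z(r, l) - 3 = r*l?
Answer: -27775/496 ≈ -55.998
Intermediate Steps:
z(r, l) = 3 + l*r (z(r, l) = 3 + r*l = 3 + l*r)
h = 46 (h = -24 + 70 = 46)
(-17791 - 9984)/((915 + h) + z(v(4), -117)) = (-17791 - 9984)/((915 + 46) + (3 - 117*4)) = -27775/(961 + (3 - 468)) = -27775/(961 - 465) = -27775/496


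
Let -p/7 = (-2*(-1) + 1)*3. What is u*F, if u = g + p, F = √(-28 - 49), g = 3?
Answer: -60*I*√77 ≈ -526.5*I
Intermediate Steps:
F = I*√77 (F = √(-77) = I*√77 ≈ 8.775*I)
p = -63 (p = -7*(-2*(-1) + 1)*3 = -7*(2 + 1)*3 = -21*3 = -7*9 = -63)
u = -60 (u = 3 - 63 = -60)
u*F = -60*I*√77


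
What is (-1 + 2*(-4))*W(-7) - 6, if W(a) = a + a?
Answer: 120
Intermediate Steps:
W(a) = 2*a
(-1 + 2*(-4))*W(-7) - 6 = (-1 + 2*(-4))*(2*(-7)) - 6 = (-1 - 8)*(-14) - 6 = -9*(-14) - 6 = 126 - 6 = 120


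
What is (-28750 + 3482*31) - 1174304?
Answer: -1095112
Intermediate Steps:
(-28750 + 3482*31) - 1174304 = (-28750 + 107942) - 1174304 = 79192 - 1174304 = -1095112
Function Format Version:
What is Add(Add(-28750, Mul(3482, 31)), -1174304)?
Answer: -1095112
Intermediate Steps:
Add(Add(-28750, Mul(3482, 31)), -1174304) = Add(Add(-28750, 107942), -1174304) = Add(79192, -1174304) = -1095112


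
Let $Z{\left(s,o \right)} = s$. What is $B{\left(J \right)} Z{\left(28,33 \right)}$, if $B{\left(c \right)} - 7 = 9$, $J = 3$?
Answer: $448$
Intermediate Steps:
$B{\left(c \right)} = 16$ ($B{\left(c \right)} = 7 + 9 = 16$)
$B{\left(J \right)} Z{\left(28,33 \right)} = 16 \cdot 28 = 448$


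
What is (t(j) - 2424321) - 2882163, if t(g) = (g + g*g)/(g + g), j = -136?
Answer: -10613103/2 ≈ -5.3066e+6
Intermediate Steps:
t(g) = (g + g**2)/(2*g) (t(g) = (g + g**2)/((2*g)) = (g + g**2)*(1/(2*g)) = (g + g**2)/(2*g))
(t(j) - 2424321) - 2882163 = ((1/2 + (1/2)*(-136)) - 2424321) - 2882163 = ((1/2 - 68) - 2424321) - 2882163 = (-135/2 - 2424321) - 2882163 = -4848777/2 - 2882163 = -10613103/2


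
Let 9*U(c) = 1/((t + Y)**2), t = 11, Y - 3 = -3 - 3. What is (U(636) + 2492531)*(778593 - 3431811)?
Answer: -211623299819657/32 ≈ -6.6132e+12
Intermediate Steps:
Y = -3 (Y = 3 + (-3 - 3) = 3 - 6 = -3)
U(c) = 1/576 (U(c) = 1/(9*((11 - 3)**2)) = 1/(9*(8**2)) = (1/9)/64 = (1/9)*(1/64) = 1/576)
(U(636) + 2492531)*(778593 - 3431811) = (1/576 + 2492531)*(778593 - 3431811) = (1435697857/576)*(-2653218) = -211623299819657/32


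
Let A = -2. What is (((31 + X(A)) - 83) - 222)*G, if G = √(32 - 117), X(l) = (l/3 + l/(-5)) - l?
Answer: -4084*I*√85/15 ≈ -2510.2*I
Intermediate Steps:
X(l) = -13*l/15 (X(l) = (l*(⅓) + l*(-⅕)) - l = (l/3 - l/5) - l = 2*l/15 - l = -13*l/15)
G = I*√85 (G = √(-85) = I*√85 ≈ 9.2195*I)
(((31 + X(A)) - 83) - 222)*G = (((31 - 13/15*(-2)) - 83) - 222)*(I*√85) = (((31 + 26/15) - 83) - 222)*(I*√85) = ((491/15 - 83) - 222)*(I*√85) = (-754/15 - 222)*(I*√85) = -4084*I*√85/15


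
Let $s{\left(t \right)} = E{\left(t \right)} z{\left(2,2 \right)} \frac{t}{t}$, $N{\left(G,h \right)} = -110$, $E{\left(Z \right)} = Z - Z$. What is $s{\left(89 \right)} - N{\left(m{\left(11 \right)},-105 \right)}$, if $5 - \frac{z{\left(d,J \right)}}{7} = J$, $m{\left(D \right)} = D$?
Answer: $110$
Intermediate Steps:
$E{\left(Z \right)} = 0$
$z{\left(d,J \right)} = 35 - 7 J$
$s{\left(t \right)} = 0$ ($s{\left(t \right)} = 0 \left(35 - 14\right) \frac{t}{t} = 0 \left(35 - 14\right) 1 = 0 \cdot 21 \cdot 1 = 0 \cdot 1 = 0$)
$s{\left(89 \right)} - N{\left(m{\left(11 \right)},-105 \right)} = 0 - -110 = 0 + 110 = 110$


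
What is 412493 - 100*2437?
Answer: 168793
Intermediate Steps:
412493 - 100*2437 = 412493 - 1*243700 = 412493 - 243700 = 168793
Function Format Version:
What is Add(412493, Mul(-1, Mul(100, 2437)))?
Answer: 168793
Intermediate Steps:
Add(412493, Mul(-1, Mul(100, 2437))) = Add(412493, Mul(-1, 243700)) = Add(412493, -243700) = 168793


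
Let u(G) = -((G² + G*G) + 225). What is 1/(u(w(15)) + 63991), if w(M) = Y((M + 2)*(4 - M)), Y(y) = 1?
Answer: 1/63764 ≈ 1.5683e-5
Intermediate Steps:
w(M) = 1
u(G) = -225 - 2*G² (u(G) = -((G² + G²) + 225) = -(2*G² + 225) = -(225 + 2*G²) = -225 - 2*G²)
1/(u(w(15)) + 63991) = 1/((-225 - 2*1²) + 63991) = 1/((-225 - 2*1) + 63991) = 1/((-225 - 2) + 63991) = 1/(-227 + 63991) = 1/63764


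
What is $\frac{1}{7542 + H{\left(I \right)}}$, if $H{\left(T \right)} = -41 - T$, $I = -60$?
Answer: $\frac{1}{7561} \approx 0.00013226$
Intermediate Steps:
$\frac{1}{7542 + H{\left(I \right)}} = \frac{1}{7542 - -19} = \frac{1}{7542 + \left(-41 + 60\right)} = \frac{1}{7542 + 19} = \frac{1}{7561}$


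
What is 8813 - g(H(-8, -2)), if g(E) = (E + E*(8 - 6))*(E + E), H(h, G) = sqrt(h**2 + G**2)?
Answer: 8405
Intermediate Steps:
H(h, G) = sqrt(G**2 + h**2)
g(E) = 6*E**2 (g(E) = (E + E*2)*(2*E) = (E + 2*E)*(2*E) = (3*E)*(2*E) = 6*E**2)
8813 - g(H(-8, -2)) = 8813 - 6*(sqrt((-2)**2 + (-8)**2))**2 = 8813 - 6*(sqrt(4 + 64))**2 = 8813 - 6*(sqrt(68))**2 = 8813 - 6*(2*sqrt(17))**2 = 8813 - 6*68 = 8813 - 1*408 = 8813 - 408 = 8405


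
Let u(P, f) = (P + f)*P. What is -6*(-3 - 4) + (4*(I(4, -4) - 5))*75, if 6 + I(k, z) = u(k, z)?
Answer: -3258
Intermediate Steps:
u(P, f) = P*(P + f)
I(k, z) = -6 + k*(k + z)
-6*(-3 - 4) + (4*(I(4, -4) - 5))*75 = -6*(-3 - 4) + (4*((-6 + 4*(4 - 4)) - 5))*75 = -6*(-7) + (4*((-6 + 4*0) - 5))*75 = 42 + (4*((-6 + 0) - 5))*75 = 42 + (4*(-6 - 5))*75 = 42 + (4*(-11))*75 = 42 - 44*75 = 42 - 3300 = -3258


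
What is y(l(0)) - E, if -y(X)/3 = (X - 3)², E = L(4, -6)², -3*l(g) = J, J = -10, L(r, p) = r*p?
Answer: -1729/3 ≈ -576.33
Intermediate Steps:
L(r, p) = p*r
l(g) = 10/3 (l(g) = -⅓*(-10) = 10/3)
E = 576 (E = (-6*4)² = (-24)² = 576)
y(X) = -3*(-3 + X)² (y(X) = -3*(X - 3)² = -3*(-3 + X)²)
y(l(0)) - E = -3*(-3 + 10/3)² - 1*576 = -3*(⅓)² - 576 = -3*⅑ - 576 = -⅓ - 576 = -1729/3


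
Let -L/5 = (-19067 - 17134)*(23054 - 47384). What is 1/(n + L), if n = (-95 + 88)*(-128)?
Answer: -1/4403850754 ≈ -2.2707e-10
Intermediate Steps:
n = 896 (n = -7*(-128) = 896)
L = -4403851650 (L = -5*(-19067 - 17134)*(23054 - 47384) = -(-181005)*(-24330) = -5*880770330 = -4403851650)
1/(n + L) = 1/(896 - 4403851650) = 1/(-4403850754) = -1/4403850754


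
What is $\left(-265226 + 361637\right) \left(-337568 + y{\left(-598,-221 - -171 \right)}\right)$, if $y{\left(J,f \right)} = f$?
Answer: $-32550088998$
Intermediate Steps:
$\left(-265226 + 361637\right) \left(-337568 + y{\left(-598,-221 - -171 \right)}\right) = \left(-265226 + 361637\right) \left(-337568 - 50\right) = 96411 \left(-337568 + \left(-221 + 171\right)\right) = 96411 \left(-337568 - 50\right) = 96411 \left(-337618\right) = -32550088998$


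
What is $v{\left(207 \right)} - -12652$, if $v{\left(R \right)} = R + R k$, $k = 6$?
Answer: $14101$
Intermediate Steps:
$v{\left(R \right)} = 7 R$ ($v{\left(R \right)} = R + R 6 = R + 6 R = 7 R$)
$v{\left(207 \right)} - -12652 = 7 \cdot 207 - -12652 = 1449 + 12652 = 14101$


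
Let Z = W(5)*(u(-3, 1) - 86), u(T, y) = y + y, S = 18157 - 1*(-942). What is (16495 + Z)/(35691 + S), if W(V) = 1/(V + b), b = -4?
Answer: 16411/54790 ≈ 0.29953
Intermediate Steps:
S = 19099 (S = 18157 + 942 = 19099)
W(V) = 1/(-4 + V) (W(V) = 1/(V - 4) = 1/(-4 + V))
u(T, y) = 2*y
Z = -84 (Z = (2*1 - 86)/(-4 + 5) = (2 - 86)/1 = 1*(-84) = -84)
(16495 + Z)/(35691 + S) = (16495 - 84)/(35691 + 19099) = 16411/54790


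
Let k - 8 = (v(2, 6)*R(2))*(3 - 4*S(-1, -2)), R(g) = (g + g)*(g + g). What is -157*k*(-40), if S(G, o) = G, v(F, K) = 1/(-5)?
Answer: -90432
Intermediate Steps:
v(F, K) = -1/5
R(g) = 4*g**2 (R(g) = (2*g)*(2*g) = 4*g**2)
k = -72/5 (k = 8 + (-4*2**2/5)*(3 - 4*(-1)) = 8 + (-4*4/5)*(3 + 4) = 8 - 1/5*16*7 = 8 - 16/5*7 = 8 - 112/5 = -72/5 ≈ -14.400)
-157*k*(-40) = -157*(-72/5)*(-40) = (11304/5)*(-40) = -90432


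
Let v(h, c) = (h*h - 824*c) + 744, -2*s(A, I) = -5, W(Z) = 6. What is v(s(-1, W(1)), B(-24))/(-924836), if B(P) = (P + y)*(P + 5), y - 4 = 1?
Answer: 1186855/3699344 ≈ 0.32083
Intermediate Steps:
y = 5 (y = 4 + 1 = 5)
s(A, I) = 5/2 (s(A, I) = -1/2*(-5) = 5/2)
B(P) = (5 + P)**2 (B(P) = (P + 5)*(P + 5) = (5 + P)*(5 + P) = (5 + P)**2)
v(h, c) = 744 + h**2 - 824*c (v(h, c) = (h**2 - 824*c) + 744 = 744 + h**2 - 824*c)
v(s(-1, W(1)), B(-24))/(-924836) = (744 + (5/2)**2 - 824*(25 + (-24)**2 + 10*(-24)))/(-924836) = (744 + 25/4 - 824*(25 + 576 - 240))*(-1/924836) = (744 + 25/4 - 824*361)*(-1/924836) = (744 + 25/4 - 297464)*(-1/924836) = -1186855/4*(-1/924836) = 1186855/3699344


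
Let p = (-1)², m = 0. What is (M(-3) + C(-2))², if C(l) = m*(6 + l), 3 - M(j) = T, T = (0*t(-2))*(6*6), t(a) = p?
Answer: 9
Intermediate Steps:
p = 1
t(a) = 1
T = 0 (T = (0*1)*(6*6) = 0*36 = 0)
M(j) = 3 (M(j) = 3 - 1*0 = 3 + 0 = 3)
C(l) = 0 (C(l) = 0*(6 + l) = 0)
(M(-3) + C(-2))² = (3 + 0)² = 3² = 9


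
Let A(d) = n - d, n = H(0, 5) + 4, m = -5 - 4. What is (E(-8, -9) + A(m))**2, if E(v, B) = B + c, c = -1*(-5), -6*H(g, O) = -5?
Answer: 3481/36 ≈ 96.694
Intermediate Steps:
m = -9
H(g, O) = 5/6 (H(g, O) = -1/6*(-5) = 5/6)
c = 5
n = 29/6 (n = 5/6 + 4 = 29/6 ≈ 4.8333)
E(v, B) = 5 + B (E(v, B) = B + 5 = 5 + B)
A(d) = 29/6 - d
(E(-8, -9) + A(m))**2 = ((5 - 9) + (29/6 - 1*(-9)))**2 = (-4 + (29/6 + 9))**2 = (-4 + 83/6)**2 = (59/6)**2 = 3481/36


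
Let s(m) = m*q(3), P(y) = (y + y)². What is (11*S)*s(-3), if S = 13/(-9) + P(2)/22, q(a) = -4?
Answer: -284/3 ≈ -94.667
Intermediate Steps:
P(y) = 4*y² (P(y) = (2*y)² = 4*y²)
s(m) = -4*m (s(m) = m*(-4) = -4*m)
S = -71/99 (S = 13/(-9) + (4*2²)/22 = 13*(-⅑) + (4*4)*(1/22) = -13/9 + 16*(1/22) = -13/9 + 8/11 = -71/99 ≈ -0.71717)
(11*S)*s(-3) = (11*(-71/99))*(-4*(-3)) = -71/9*12 = -284/3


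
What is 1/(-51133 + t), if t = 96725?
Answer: 1/45592 ≈ 2.1934e-5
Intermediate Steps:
1/(-51133 + t) = 1/(-51133 + 96725) = 1/45592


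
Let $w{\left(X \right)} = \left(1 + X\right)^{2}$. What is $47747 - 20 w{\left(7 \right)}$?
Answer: $46467$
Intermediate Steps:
$47747 - 20 w{\left(7 \right)} = 47747 - 20 \left(1 + 7\right)^{2} = 47747 - 20 \cdot 8^{2} = 47747 - 1280 = 46467$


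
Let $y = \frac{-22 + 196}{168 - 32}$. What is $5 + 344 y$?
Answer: $\frac{7567}{17} \approx 445.12$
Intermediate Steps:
$y = \frac{87}{68}$ ($y = \frac{174}{136} = 174 \cdot \frac{1}{136} = \frac{87}{68} \approx 1.2794$)
$5 + 344 y = 5 + 344 \cdot \frac{87}{68} = 5 + \frac{7482}{17} = \frac{7567}{17}$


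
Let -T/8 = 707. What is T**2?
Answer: 31990336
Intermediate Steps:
T = -5656 (T = -8*707 = -5656)
T**2 = (-5656)**2 = 31990336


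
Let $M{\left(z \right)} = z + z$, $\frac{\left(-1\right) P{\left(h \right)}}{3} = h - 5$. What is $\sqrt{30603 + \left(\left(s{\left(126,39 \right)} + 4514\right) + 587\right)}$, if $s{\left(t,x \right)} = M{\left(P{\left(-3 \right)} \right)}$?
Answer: $2 \sqrt{8938} \approx 189.08$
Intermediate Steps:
$P{\left(h \right)} = 15 - 3 h$ ($P{\left(h \right)} = - 3 \left(h - 5\right) = - 3 \left(-5 + h\right) = 15 - 3 h$)
$M{\left(z \right)} = 2 z$
$s{\left(t,x \right)} = 48$ ($s{\left(t,x \right)} = 2 \left(15 - -9\right) = 2 \left(15 + 9\right) = 2 \cdot 24 = 48$)
$\sqrt{30603 + \left(\left(s{\left(126,39 \right)} + 4514\right) + 587\right)} = \sqrt{30603 + \left(\left(48 + 4514\right) + 587\right)} = \sqrt{30603 + \left(4562 + 587\right)} = \sqrt{30603 + 5149} = \sqrt{35752} = 2 \sqrt{8938}$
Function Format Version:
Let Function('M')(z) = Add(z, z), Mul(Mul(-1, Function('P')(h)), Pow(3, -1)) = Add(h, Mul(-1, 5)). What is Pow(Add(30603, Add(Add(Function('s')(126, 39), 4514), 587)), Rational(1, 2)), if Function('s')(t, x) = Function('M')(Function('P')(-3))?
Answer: Mul(2, Pow(8938, Rational(1, 2))) ≈ 189.08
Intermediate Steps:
Function('P')(h) = Add(15, Mul(-3, h)) (Function('P')(h) = Mul(-3, Add(h, Mul(-1, 5))) = Mul(-3, Add(h, -5)) = Mul(-3, Add(-5, h)) = Add(15, Mul(-3, h)))
Function('M')(z) = Mul(2, z)
Function('s')(t, x) = 48 (Function('s')(t, x) = Mul(2, Add(15, Mul(-3, -3))) = Mul(2, Add(15, 9)) = Mul(2, 24) = 48)
Pow(Add(30603, Add(Add(Function('s')(126, 39), 4514), 587)), Rational(1, 2)) = Pow(Add(30603, Add(Add(48, 4514), 587)), Rational(1, 2)) = Pow(Add(30603, Add(4562, 587)), Rational(1, 2)) = Pow(Add(30603, 5149), Rational(1, 2)) = Pow(35752, Rational(1, 2)) = Mul(2, Pow(8938, Rational(1, 2)))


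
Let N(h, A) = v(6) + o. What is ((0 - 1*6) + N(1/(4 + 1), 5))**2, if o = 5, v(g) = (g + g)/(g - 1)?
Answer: 49/25 ≈ 1.9600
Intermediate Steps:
v(g) = 2*g/(-1 + g) (v(g) = (2*g)/(-1 + g) = 2*g/(-1 + g))
N(h, A) = 37/5 (N(h, A) = 2*6/(-1 + 6) + 5 = 2*6/5 + 5 = 2*6*(1/5) + 5 = 12/5 + 5 = 37/5)
((0 - 1*6) + N(1/(4 + 1), 5))**2 = ((0 - 1*6) + 37/5)**2 = ((0 - 6) + 37/5)**2 = (-6 + 37/5)**2 = (7/5)**2 = 49/25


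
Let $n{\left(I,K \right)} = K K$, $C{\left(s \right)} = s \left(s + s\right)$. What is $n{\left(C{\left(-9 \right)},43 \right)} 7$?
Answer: $12943$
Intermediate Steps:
$C{\left(s \right)} = 2 s^{2}$ ($C{\left(s \right)} = s 2 s = 2 s^{2}$)
$n{\left(I,K \right)} = K^{2}$
$n{\left(C{\left(-9 \right)},43 \right)} 7 = 43^{2} \cdot 7 = 1849 \cdot 7 = 12943$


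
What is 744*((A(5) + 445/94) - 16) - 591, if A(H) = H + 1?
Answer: -211917/47 ≈ -4508.9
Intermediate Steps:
A(H) = 1 + H
744*((A(5) + 445/94) - 16) - 591 = 744*(((1 + 5) + 445/94) - 16) - 591 = 744*((6 + 445*(1/94)) - 16) - 591 = 744*((6 + 445/94) - 16) - 591 = 744*(1009/94 - 16) - 591 = 744*(-495/94) - 591 = -184140/47 - 591 = -211917/47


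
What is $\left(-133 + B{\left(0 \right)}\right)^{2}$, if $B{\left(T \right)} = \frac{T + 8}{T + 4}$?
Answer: $17161$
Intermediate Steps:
$B{\left(T \right)} = \frac{8 + T}{4 + T}$
$\left(-133 + B{\left(0 \right)}\right)^{2} = \left(-133 + \frac{8 + 0}{4 + 0}\right)^{2} = \left(-133 + \frac{1}{4} \cdot 8\right)^{2} = \left(-133 + 2\right)^{2} = \left(-131\right)^{2} = 17161$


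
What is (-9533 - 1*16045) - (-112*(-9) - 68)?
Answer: -26518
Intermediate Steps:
(-9533 - 1*16045) - (-112*(-9) - 68) = (-9533 - 16045) - (1008 - 68) = -25578 - 1*940 = -25578 - 940 = -26518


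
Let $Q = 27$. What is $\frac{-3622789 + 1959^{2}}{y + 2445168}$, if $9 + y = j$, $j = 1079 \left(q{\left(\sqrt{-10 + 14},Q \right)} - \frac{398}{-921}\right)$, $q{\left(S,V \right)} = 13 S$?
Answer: $\frac{197915532}{2278258615} \approx 0.086871$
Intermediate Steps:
$j = \frac{26267176}{921}$ ($j = 1079 \left(13 \sqrt{-10 + 14} - \frac{398}{-921}\right) = 1079 \left(13 \sqrt{4} - - \frac{398}{921}\right) = 1079 \left(13 \cdot 2 + \frac{398}{921}\right) = 1079 \left(26 + \frac{398}{921}\right) = 1079 \cdot \frac{24344}{921} = \frac{26267176}{921} \approx 28520.0$)
$y = \frac{26258887}{921}$ ($y = -9 + \frac{26267176}{921} = \frac{26258887}{921} \approx 28511.0$)
$\frac{-3622789 + 1959^{2}}{y + 2445168} = \frac{-3622789 + 1959^{2}}{\frac{26258887}{921} + 2445168} = \frac{-3622789 + 3837681}{\frac{2278258615}{921}} = 214892 \cdot \frac{921}{2278258615} = \frac{197915532}{2278258615}$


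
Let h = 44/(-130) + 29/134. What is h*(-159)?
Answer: 169017/8710 ≈ 19.405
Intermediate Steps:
h = -1063/8710 (h = 44*(-1/130) + 29*(1/134) = -22/65 + 29/134 = -1063/8710 ≈ -0.12204)
h*(-159) = -1063/8710*(-159) = 169017/8710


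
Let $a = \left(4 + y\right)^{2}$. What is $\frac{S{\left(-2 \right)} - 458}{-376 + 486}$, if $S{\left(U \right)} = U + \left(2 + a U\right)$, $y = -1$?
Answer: $- \frac{238}{55} \approx -4.3273$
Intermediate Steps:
$a = 9$ ($a = \left(4 - 1\right)^{2} = 3^{2} = 9$)
$S{\left(U \right)} = 2 + 10 U$ ($S{\left(U \right)} = U + \left(2 + 9 U\right) = 2 + 10 U$)
$\frac{S{\left(-2 \right)} - 458}{-376 + 486} = \frac{\left(2 + 10 \left(-2\right)\right) - 458}{-376 + 486} = \frac{\left(2 - 20\right) - 458}{110} = \left(-18 - 458\right) \frac{1}{110} = \left(-476\right) \frac{1}{110} = - \frac{238}{55}$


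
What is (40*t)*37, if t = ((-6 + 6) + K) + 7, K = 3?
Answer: 14800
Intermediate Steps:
t = 10 (t = ((-6 + 6) + 3) + 7 = (0 + 3) + 7 = 3 + 7 = 10)
(40*t)*37 = (40*10)*37 = 400*37 = 14800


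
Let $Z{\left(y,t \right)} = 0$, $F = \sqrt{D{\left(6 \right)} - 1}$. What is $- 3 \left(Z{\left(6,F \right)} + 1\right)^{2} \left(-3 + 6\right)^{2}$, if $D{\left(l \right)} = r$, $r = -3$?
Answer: $-27$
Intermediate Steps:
$D{\left(l \right)} = -3$
$F = 2 i$ ($F = \sqrt{-3 - 1} = \sqrt{-4} = 2 i \approx 2.0 i$)
$- 3 \left(Z{\left(6,F \right)} + 1\right)^{2} \left(-3 + 6\right)^{2} = - 3 \left(0 + 1\right)^{2} \left(-3 + 6\right)^{2} = - 3 \cdot 1^{2} \cdot 3^{2} = \left(-3\right) 1 \cdot 9 = \left(-3\right) 9 = -27$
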